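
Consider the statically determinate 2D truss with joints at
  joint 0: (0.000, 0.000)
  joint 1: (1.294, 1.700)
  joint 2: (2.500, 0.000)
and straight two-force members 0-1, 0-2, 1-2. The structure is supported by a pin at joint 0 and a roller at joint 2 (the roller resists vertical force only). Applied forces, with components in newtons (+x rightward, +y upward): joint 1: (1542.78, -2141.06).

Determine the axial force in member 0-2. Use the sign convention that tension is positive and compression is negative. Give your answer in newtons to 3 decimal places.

N=3 nodes, M=3 members, R=3 reactions → 2N=6, M+R=6
member 0 (0-1): L=2.1365, (cx,cy)=(0.6057,0.7957)
member 1 (0-2): L=2.5000, (cx,cy)=(1.0000,0.0000)
member 2 (1-2): L=2.0843, (cx,cy)=(0.5786,-0.8156)
solve A·x = −loads:
  F[0-1] = +20.4133 N (tension)
  F[0-2] = +1530.4162 N (tension)
  F[1-2] = -2645.0199 N (compression)
  Rx@0 = -1542.7800 N
  Ry@0 = -16.2431 N
  Ry@2 = +2157.3031 N

1530.416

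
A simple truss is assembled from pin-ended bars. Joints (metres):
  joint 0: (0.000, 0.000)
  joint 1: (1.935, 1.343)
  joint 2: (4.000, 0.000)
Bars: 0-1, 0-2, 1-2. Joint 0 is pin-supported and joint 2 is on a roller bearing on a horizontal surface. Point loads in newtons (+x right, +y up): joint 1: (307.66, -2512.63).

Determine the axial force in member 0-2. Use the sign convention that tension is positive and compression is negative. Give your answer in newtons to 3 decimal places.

N=3 nodes, M=3 members, R=3 reactions → 2N=6, M+R=6
member 0 (0-1): L=2.3554, (cx,cy)=(0.8215,0.5702)
member 1 (0-2): L=4.0000, (cx,cy)=(1.0000,0.0000)
member 2 (1-2): L=2.4633, (cx,cy)=(0.8383,-0.5452)
solve A·x = −loads:
  F[0-1] = -2093.8061 N (compression)
  F[0-2] = +2027.7617 N (tension)
  F[1-2] = -2418.8846 N (compression)
  Rx@0 = -307.6600 N
  Ry@0 = +1193.8484 N
  Ry@2 = +1318.7816 N

2027.762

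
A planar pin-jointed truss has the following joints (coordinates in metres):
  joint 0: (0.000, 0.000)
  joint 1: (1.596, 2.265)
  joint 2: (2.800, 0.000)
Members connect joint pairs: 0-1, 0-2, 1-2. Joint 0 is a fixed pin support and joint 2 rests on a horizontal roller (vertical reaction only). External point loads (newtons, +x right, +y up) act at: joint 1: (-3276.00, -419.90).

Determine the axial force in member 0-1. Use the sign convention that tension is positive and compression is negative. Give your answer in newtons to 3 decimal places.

N=3 nodes, M=3 members, R=3 reactions → 2N=6, M+R=6
member 0 (0-1): L=2.7708, (cx,cy)=(0.5760,0.8174)
member 1 (0-2): L=2.8000, (cx,cy)=(1.0000,0.0000)
member 2 (1-2): L=2.5651, (cx,cy)=(0.4694,-0.8830)
solve A·x = −loads:
  F[0-1] = -3462.7378 N (compression)
  F[0-2] = -1281.4531 N (compression)
  F[1-2] = +2730.1337 N (tension)
  Rx@0 = +3276.0000 N
  Ry@0 = +2830.6070 N
  Ry@2 = -2410.7070 N

-3462.738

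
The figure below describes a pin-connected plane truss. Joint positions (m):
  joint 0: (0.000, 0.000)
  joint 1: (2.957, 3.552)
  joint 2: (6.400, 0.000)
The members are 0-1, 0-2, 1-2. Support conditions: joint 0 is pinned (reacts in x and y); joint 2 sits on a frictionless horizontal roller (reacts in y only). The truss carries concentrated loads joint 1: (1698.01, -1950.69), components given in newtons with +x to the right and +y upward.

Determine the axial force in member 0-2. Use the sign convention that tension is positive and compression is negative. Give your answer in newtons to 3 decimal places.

1787.099

N=3 nodes, M=3 members, R=3 reactions → 2N=6, M+R=6
member 0 (0-1): L=4.6217, (cx,cy)=(0.6398,0.7685)
member 1 (0-2): L=6.4000, (cx,cy)=(1.0000,0.0000)
member 2 (1-2): L=4.9468, (cx,cy)=(0.6960,-0.7180)
solve A·x = −loads:
  F[0-1] = -139.2441 N (compression)
  F[0-2] = +1787.0985 N (tension)
  F[1-2] = -2567.6565 N (compression)
  Rx@0 = -1698.0100 N
  Ry@0 = +107.0147 N
  Ry@2 = +1843.6753 N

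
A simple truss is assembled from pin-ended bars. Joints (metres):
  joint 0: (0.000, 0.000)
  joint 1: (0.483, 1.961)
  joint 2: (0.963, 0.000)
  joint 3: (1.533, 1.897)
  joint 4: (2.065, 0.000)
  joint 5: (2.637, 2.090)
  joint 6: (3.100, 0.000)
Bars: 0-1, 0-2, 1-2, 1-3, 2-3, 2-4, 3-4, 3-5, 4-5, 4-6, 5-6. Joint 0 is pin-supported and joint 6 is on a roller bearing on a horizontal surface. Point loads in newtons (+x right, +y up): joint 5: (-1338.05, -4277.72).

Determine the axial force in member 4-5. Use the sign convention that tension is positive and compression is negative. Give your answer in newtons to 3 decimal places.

N=7 nodes, M=11 members, R=3 reactions → 2N=14, M+R=14
member 0 (0-1): L=2.0196, (cx,cy)=(0.2392,0.9710)
member 1 (0-2): L=0.9630, (cx,cy)=(1.0000,0.0000)
member 2 (1-2): L=2.0189, (cx,cy)=(0.2378,-0.9713)
member 3 (1-3): L=1.0519, (cx,cy)=(0.9981,-0.0608)
member 4 (2-3): L=1.9808, (cx,cy)=(0.2878,0.9577)
member 5 (2-4): L=1.1020, (cx,cy)=(1.0000,0.0000)
member 6 (3-4): L=1.9702, (cx,cy)=(0.2700,-0.9629)
member 7 (3-5): L=1.1207, (cx,cy)=(0.9851,0.1722)
member 8 (4-5): L=2.1669, (cx,cy)=(0.2640,0.9645)
member 9 (4-6): L=1.0350, (cx,cy)=(1.0000,0.0000)
member 10 (5-6): L=2.1407, (cx,cy)=(0.2163,-0.9763)
solve A·x = −loads:
  F[0-1] = -1587.0572 N (compression)
  F[0-2] = -958.4965 N (compression)
  F[1-2] = +1634.7017 N (tension)
  F[1-3] = -769.6365 N (compression)
  F[2-3] = -1657.9568 N (compression)
  F[2-4] = -92.7377 N (compression)
  F[3-4] = +1310.1206 N (tension)
  F[3-5] = -1623.3293 N (compression)
  F[4-5] = -1307.8443 N (compression)
  F[4-6] = +606.2680 N (tension)
  F[5-6] = -2803.0665 N (compression)
  Rx@0 = +1338.0500 N
  Ry@0 = +1541.0029 N
  Ry@6 = +2736.7171 N

-1307.844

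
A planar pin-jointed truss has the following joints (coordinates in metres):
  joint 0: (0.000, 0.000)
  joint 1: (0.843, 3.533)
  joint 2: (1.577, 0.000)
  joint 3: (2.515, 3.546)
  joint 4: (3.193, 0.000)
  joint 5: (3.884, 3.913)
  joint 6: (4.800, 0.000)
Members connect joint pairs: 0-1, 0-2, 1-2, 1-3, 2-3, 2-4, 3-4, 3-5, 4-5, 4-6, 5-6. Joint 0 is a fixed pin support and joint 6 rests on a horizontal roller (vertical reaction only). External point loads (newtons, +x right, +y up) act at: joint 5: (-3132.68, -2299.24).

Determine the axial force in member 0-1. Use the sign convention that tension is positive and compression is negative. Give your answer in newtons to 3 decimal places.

N=7 nodes, M=11 members, R=3 reactions → 2N=14, M+R=14
member 0 (0-1): L=3.6322, (cx,cy)=(0.2321,0.9727)
member 1 (0-2): L=1.5770, (cx,cy)=(1.0000,0.0000)
member 2 (1-2): L=3.6084, (cx,cy)=(0.2034,-0.9791)
member 3 (1-3): L=1.6721, (cx,cy)=(1.0000,0.0078)
member 4 (2-3): L=3.6680, (cx,cy)=(0.2557,0.9667)
member 5 (2-4): L=1.6160, (cx,cy)=(1.0000,0.0000)
member 6 (3-4): L=3.6102, (cx,cy)=(0.1878,-0.9822)
member 7 (3-5): L=1.4173, (cx,cy)=(0.9659,0.2589)
member 8 (4-5): L=3.9735, (cx,cy)=(0.1739,0.9848)
member 9 (4-6): L=1.6070, (cx,cy)=(1.0000,0.0000)
member 10 (5-6): L=4.0188, (cx,cy)=(0.2279,-0.9737)
solve A·x = −loads:
  F[0-1] = -3076.5677 N (compression)
  F[0-2] = -2418.6334 N (compression)
  F[1-2] = +3045.8687 N (tension)
  F[1-3] = -1333.6531 N (compression)
  F[2-3] = -3084.7613 N (compression)
  F[2-4] = -1010.2083 N (compression)
  F[3-4] = +2347.1627 N (tension)
  F[3-5] = -2653.7757 N (compression)
  F[4-5] = -2341.0708 N (compression)
  F[4-6] = -162.3000 N (compression)
  F[5-6] = +712.0616 N (tension)
  Rx@0 = +3132.6800 N
  Ry@0 = +2992.5585 N
  Ry@6 = -693.3185 N

-3076.568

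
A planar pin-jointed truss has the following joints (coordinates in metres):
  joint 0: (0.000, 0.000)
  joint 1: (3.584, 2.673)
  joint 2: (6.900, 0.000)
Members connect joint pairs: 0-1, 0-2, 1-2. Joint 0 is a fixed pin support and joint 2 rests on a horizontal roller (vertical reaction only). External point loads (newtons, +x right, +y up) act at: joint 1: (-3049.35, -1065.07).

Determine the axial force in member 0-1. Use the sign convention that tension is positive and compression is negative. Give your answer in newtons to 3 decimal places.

-2832.049

N=3 nodes, M=3 members, R=3 reactions → 2N=6, M+R=6
member 0 (0-1): L=4.4710, (cx,cy)=(0.8016,0.5979)
member 1 (0-2): L=6.9000, (cx,cy)=(1.0000,0.0000)
member 2 (1-2): L=4.2592, (cx,cy)=(0.7785,-0.6276)
solve A·x = −loads:
  F[0-1] = -2832.0495 N (compression)
  F[0-2] = -779.1579 N (compression)
  F[1-2] = +1000.7809 N (tension)
  Rx@0 = +3049.3500 N
  Ry@0 = +1693.1427 N
  Ry@2 = -628.0727 N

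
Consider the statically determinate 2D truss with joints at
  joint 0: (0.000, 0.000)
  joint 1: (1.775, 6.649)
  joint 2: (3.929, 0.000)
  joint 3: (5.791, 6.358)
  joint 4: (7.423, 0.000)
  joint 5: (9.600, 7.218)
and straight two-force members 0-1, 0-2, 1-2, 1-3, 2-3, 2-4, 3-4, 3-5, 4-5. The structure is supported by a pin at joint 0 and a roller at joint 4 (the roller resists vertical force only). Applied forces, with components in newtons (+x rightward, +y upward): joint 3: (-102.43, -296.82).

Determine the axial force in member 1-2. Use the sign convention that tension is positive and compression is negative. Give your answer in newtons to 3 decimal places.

N=6 nodes, M=9 members, R=3 reactions → 2N=12, M+R=12
member 0 (0-1): L=6.8818, (cx,cy)=(0.2579,0.9662)
member 1 (0-2): L=3.9290, (cx,cy)=(1.0000,0.0000)
member 2 (1-2): L=6.9892, (cx,cy)=(0.3082,-0.9513)
member 3 (1-3): L=4.0265, (cx,cy)=(0.9974,-0.0723)
member 4 (2-3): L=6.6250, (cx,cy)=(0.2811,0.9597)
member 5 (2-4): L=3.4940, (cx,cy)=(1.0000,0.0000)
member 6 (3-4): L=6.5641, (cx,cy)=(0.2486,-0.9686)
member 7 (3-5): L=3.9049, (cx,cy)=(0.9754,0.2202)
member 8 (4-5): L=7.5392, (cx,cy)=(0.2888,0.9574)
solve A·x = −loads:
  F[0-1] = -158.3498 N (compression)
  F[0-2] = -61.5876 N (compression)
  F[1-2] = +167.8715 N (tension)
  F[1-3] = -92.8214 N (compression)
  F[2-3] = -166.4080 N (compression)
  F[2-4] = +36.9184 N (tension)
  F[3-4] = -148.4905 N (compression)
  F[3-5] = -0.0000 N (compression)
  F[4-5] = +0.0000 N (tension)
  Rx@0 = +102.4300 N
  Ry@0 = +152.9921 N
  Ry@4 = +143.8279 N

167.872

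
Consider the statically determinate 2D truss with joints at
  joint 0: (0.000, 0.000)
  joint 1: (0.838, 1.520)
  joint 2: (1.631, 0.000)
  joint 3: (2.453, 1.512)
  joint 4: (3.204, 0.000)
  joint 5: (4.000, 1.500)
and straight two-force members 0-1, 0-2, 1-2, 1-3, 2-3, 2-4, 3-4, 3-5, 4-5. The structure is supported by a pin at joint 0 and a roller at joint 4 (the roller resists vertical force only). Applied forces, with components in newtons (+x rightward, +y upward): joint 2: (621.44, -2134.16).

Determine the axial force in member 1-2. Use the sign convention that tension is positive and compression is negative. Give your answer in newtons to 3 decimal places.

N=6 nodes, M=9 members, R=3 reactions → 2N=12, M+R=12
member 0 (0-1): L=1.7357, (cx,cy)=(0.4828,0.8757)
member 1 (0-2): L=1.6310, (cx,cy)=(1.0000,0.0000)
member 2 (1-2): L=1.7144, (cx,cy)=(0.4625,-0.8866)
member 3 (1-3): L=1.6150, (cx,cy)=(1.0000,-0.0050)
member 4 (2-3): L=1.7210, (cx,cy)=(0.4776,0.8786)
member 5 (2-4): L=1.5730, (cx,cy)=(1.0000,0.0000)
member 6 (3-4): L=1.6882, (cx,cy)=(0.4448,-0.8956)
member 7 (3-5): L=1.5470, (cx,cy)=(1.0000,-0.0078)
member 8 (4-5): L=1.6981, (cx,cy)=(0.4688,0.8833)
solve A·x = −loads:
  F[0-1] = -1196.4471 N (compression)
  F[0-2] = +1199.0885 N (tension)
  F[1-2] = +1188.0810 N (tension)
  F[1-3] = -1127.2045 N (compression)
  F[2-3] = +1230.2085 N (tension)
  F[2-4] = +539.6058 N (tension)
  F[3-4] = -1213.0260 N (compression)
  F[3-5] = -0.0000 N (tension)
  F[4-5] = +0.0000 N (tension)
  Rx@0 = -621.4400 N
  Ry@0 = +1047.7633 N
  Ry@4 = +1086.3967 N

1188.081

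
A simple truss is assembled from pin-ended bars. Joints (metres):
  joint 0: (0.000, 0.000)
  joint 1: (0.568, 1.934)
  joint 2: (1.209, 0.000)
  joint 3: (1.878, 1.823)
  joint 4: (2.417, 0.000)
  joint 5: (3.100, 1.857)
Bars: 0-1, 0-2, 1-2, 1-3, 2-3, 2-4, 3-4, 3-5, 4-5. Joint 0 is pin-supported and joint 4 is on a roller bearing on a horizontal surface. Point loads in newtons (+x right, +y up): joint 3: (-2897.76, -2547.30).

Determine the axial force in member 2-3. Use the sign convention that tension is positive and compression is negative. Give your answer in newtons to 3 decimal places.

N=6 nodes, M=9 members, R=3 reactions → 2N=12, M+R=12
member 0 (0-1): L=2.0157, (cx,cy)=(0.2818,0.9595)
member 1 (0-2): L=1.2090, (cx,cy)=(1.0000,0.0000)
member 2 (1-2): L=2.0375, (cx,cy)=(0.3146,-0.9492)
member 3 (1-3): L=1.3147, (cx,cy)=(0.9964,-0.0844)
member 4 (2-3): L=1.9419, (cx,cy)=(0.3445,0.9388)
member 5 (2-4): L=1.2080, (cx,cy)=(1.0000,0.0000)
member 6 (3-4): L=1.9010, (cx,cy)=(0.2835,-0.9590)
member 7 (3-5): L=1.2225, (cx,cy)=(0.9996,0.0278)
member 8 (4-5): L=1.9786, (cx,cy)=(0.3452,0.9385)
solve A·x = −loads:
  F[0-1] = -2869.9687 N (compression)
  F[0-2] = -2089.0307 N (compression)
  F[1-2] = +3059.0739 N (tension)
  F[1-3] = -1777.4840 N (compression)
  F[2-3] = -3093.0927 N (compression)
  F[2-4] = -61.0156 N (compression)
  F[3-4] = +215.1974 N (tension)
  F[3-5] = +0.0000 N (tension)
  F[4-5] = -0.0000 N (compression)
  Rx@0 = +2897.7600 N
  Ry@0 = +2753.6662 N
  Ry@4 = -206.3662 N

-3093.093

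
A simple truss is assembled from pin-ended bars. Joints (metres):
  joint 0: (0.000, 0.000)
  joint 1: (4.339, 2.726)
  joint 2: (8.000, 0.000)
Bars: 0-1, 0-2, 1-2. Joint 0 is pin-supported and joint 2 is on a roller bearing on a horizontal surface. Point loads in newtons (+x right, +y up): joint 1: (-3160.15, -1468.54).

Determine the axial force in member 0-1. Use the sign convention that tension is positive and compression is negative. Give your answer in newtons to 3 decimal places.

N=3 nodes, M=3 members, R=3 reactions → 2N=6, M+R=6
member 0 (0-1): L=5.1243, (cx,cy)=(0.8468,0.5320)
member 1 (0-2): L=8.0000, (cx,cy)=(1.0000,0.0000)
member 2 (1-2): L=4.5644, (cx,cy)=(0.8021,-0.5972)
solve A·x = −loads:
  F[0-1] = -3287.4596 N (compression)
  F[0-2] = -376.4702 N (compression)
  F[1-2] = +469.3720 N (tension)
  Rx@0 = +3160.1500 N
  Ry@0 = +1748.8617 N
  Ry@2 = -280.3217 N

-3287.460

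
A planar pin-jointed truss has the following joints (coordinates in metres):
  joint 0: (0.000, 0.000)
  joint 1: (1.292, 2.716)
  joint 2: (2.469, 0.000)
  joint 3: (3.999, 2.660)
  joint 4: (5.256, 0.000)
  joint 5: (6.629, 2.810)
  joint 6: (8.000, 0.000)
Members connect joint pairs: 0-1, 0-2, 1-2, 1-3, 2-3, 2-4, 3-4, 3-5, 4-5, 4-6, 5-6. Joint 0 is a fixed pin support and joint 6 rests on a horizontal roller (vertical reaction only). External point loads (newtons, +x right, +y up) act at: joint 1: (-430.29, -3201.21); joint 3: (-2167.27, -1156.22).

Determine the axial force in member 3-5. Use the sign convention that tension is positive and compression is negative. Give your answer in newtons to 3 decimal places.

N=7 nodes, M=11 members, R=3 reactions → 2N=14, M+R=14
member 0 (0-1): L=3.0076, (cx,cy)=(0.4296,0.9030)
member 1 (0-2): L=2.4690, (cx,cy)=(1.0000,0.0000)
member 2 (1-2): L=2.9601, (cx,cy)=(0.3976,-0.9175)
member 3 (1-3): L=2.7076, (cx,cy)=(0.9998,-0.0207)
member 4 (2-3): L=3.0686, (cx,cy)=(0.4986,0.8668)
member 5 (2-4): L=2.7870, (cx,cy)=(1.0000,0.0000)
member 6 (3-4): L=2.9420, (cx,cy)=(0.4273,-0.9041)
member 7 (3-5): L=2.6343, (cx,cy)=(0.9984,0.0569)
member 8 (4-5): L=3.1275, (cx,cy)=(0.4390,0.8985)
member 9 (4-6): L=2.7440, (cx,cy)=(1.0000,0.0000)
member 10 (5-6): L=3.1266, (cx,cy)=(0.4385,-0.8987)
solve A·x = −loads:
  F[0-1] = -4572.5594 N (compression)
  F[0-2] = -633.3157 N (compression)
  F[1-2] = +1055.3943 N (tension)
  F[1-3] = -1954.0249 N (compression)
  F[2-3] = -1117.1369 N (compression)
  F[2-4] = +343.3342 N (tension)
  F[3-4] = -266.9272 N (compression)
  F[3-5] = -229.6612 N (compression)
  F[4-5] = +268.6056 N (tension)
  F[4-6] = +111.3682 N (tension)
  F[5-6] = -253.9795 N (compression)
  Rx@0 = +2597.5600 N
  Ry@0 = +4129.1698 N
  Ry@6 = +228.2602 N

-229.661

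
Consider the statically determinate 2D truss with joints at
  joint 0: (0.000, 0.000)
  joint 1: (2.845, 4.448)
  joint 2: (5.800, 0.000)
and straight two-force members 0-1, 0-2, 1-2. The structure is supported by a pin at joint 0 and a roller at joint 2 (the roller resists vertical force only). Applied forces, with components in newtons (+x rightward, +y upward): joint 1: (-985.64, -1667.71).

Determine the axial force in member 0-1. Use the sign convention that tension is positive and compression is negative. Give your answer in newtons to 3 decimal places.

-1905.884

N=3 nodes, M=3 members, R=3 reactions → 2N=6, M+R=6
member 0 (0-1): L=5.2800, (cx,cy)=(0.5388,0.8424)
member 1 (0-2): L=5.8000, (cx,cy)=(1.0000,0.0000)
member 2 (1-2): L=5.3401, (cx,cy)=(0.5534,-0.8329)
solve A·x = −loads:
  F[0-1] = -1905.8840 N (compression)
  F[0-2] = +41.2933 N (tension)
  F[1-2] = -74.6229 N (compression)
  Rx@0 = +985.6400 N
  Ry@0 = +1605.5534 N
  Ry@2 = +62.1566 N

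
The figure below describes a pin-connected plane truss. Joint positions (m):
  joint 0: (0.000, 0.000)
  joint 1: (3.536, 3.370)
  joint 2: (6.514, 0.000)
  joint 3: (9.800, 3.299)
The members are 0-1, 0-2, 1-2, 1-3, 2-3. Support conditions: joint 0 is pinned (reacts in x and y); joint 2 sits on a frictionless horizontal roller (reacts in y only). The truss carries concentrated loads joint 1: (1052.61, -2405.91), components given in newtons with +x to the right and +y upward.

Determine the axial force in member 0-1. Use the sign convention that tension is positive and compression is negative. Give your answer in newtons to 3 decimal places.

-804.949

N=4 nodes, M=5 members, R=3 reactions → 2N=8, M+R=8
member 0 (0-1): L=4.8847, (cx,cy)=(0.7239,0.6899)
member 1 (0-2): L=6.5140, (cx,cy)=(1.0000,0.0000)
member 2 (1-2): L=4.4973, (cx,cy)=(0.6622,-0.7493)
member 3 (1-3): L=6.2644, (cx,cy)=(0.9999,-0.0113)
member 4 (2-3): L=4.6563, (cx,cy)=(0.7057,0.7085)
solve A·x = −loads:
  F[0-1] = -804.9491 N (compression)
  F[0-2] = +1635.3082 N (tension)
  F[1-2] = -2469.5811 N (compression)
  F[1-3] = +0.0000 N (tension)
  F[2-3] = -0.0000 N (compression)
  Rx@0 = -1052.6100 N
  Ry@0 = +555.3430 N
  Ry@2 = +1850.5670 N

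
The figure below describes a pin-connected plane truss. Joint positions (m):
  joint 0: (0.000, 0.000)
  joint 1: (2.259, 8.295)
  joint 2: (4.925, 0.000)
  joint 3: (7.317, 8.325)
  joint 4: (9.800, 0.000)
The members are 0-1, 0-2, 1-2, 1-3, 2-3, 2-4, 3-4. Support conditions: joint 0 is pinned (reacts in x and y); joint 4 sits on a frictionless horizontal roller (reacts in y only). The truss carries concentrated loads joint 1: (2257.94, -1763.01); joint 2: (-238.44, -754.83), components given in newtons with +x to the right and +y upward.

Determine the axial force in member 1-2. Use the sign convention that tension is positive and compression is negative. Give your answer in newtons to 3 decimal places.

N=5 nodes, M=7 members, R=3 reactions → 2N=10, M+R=10
member 0 (0-1): L=8.5971, (cx,cy)=(0.2628,0.9649)
member 1 (0-2): L=4.9250, (cx,cy)=(1.0000,0.0000)
member 2 (1-2): L=8.7129, (cx,cy)=(0.3060,-0.9520)
member 3 (1-3): L=5.0581, (cx,cy)=(1.0000,0.0059)
member 4 (2-3): L=8.6618, (cx,cy)=(0.2762,0.9611)
member 5 (2-4): L=4.8750, (cx,cy)=(1.0000,0.0000)
member 6 (3-4): L=8.6874, (cx,cy)=(0.2858,-0.9583)
solve A·x = −loads:
  F[0-1] = +185.5992 N (tension)
  F[0-2] = +1970.7314 N (tension)
  F[1-2] = -2049.7843 N (compression)
  F[1-3] = -1581.9997 N (compression)
  F[2-3] = +2815.7972 N (tension)
  F[2-4] = +804.3779 N (tension)
  F[3-4] = -2814.3182 N (compression)
  Rx@0 = -2019.5000 N
  Ry@0 = -179.0773 N
  Ry@4 = +2696.9173 N

-2049.784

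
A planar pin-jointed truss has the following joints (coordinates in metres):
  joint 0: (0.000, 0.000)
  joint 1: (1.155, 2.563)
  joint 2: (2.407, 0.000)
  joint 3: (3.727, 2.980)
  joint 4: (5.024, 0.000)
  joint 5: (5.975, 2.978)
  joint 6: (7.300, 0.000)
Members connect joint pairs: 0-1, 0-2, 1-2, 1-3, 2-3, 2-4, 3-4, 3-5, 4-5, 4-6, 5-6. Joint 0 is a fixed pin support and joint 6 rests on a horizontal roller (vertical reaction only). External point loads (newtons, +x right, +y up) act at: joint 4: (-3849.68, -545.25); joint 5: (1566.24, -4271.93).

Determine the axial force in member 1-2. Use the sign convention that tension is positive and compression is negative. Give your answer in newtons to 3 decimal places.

292.933

N=7 nodes, M=11 members, R=3 reactions → 2N=14, M+R=14
member 0 (0-1): L=2.8112, (cx,cy)=(0.4109,0.9117)
member 1 (0-2): L=2.4070, (cx,cy)=(1.0000,0.0000)
member 2 (1-2): L=2.8525, (cx,cy)=(0.4389,-0.8985)
member 3 (1-3): L=2.6056, (cx,cy)=(0.9871,0.1600)
member 4 (2-3): L=3.2593, (cx,cy)=(0.4050,0.9143)
member 5 (2-4): L=2.6170, (cx,cy)=(1.0000,0.0000)
member 6 (3-4): L=3.2500, (cx,cy)=(0.3991,-0.9169)
member 7 (3-5): L=2.2480, (cx,cy)=(1.0000,-0.0009)
member 8 (4-5): L=3.1262, (cx,cy)=(0.3042,0.9526)
member 9 (4-6): L=2.2760, (cx,cy)=(1.0000,0.0000)
member 10 (5-6): L=3.2595, (cx,cy)=(0.4065,-0.9136)
solve A·x = −loads:
  F[0-1] = -336.1219 N (compression)
  F[0-2] = -2145.3434 N (compression)
  F[1-2] = +292.9326 N (tension)
  F[1-3] = -270.1530 N (compression)
  F[2-3] = -287.8733 N (compression)
  F[2-4] = -1900.1806 N (compression)
  F[3-4] = +334.7111 N (tension)
  F[3-5] = -516.8344 N (compression)
  F[4-5] = +250.2055 N (tension)
  F[4-6] = +2006.9599 N (tension)
  F[5-6] = -4937.0676 N (compression)
  Rx@0 = +2283.4400 N
  Ry@0 = +306.4429 N
  Ry@6 = +4510.7371 N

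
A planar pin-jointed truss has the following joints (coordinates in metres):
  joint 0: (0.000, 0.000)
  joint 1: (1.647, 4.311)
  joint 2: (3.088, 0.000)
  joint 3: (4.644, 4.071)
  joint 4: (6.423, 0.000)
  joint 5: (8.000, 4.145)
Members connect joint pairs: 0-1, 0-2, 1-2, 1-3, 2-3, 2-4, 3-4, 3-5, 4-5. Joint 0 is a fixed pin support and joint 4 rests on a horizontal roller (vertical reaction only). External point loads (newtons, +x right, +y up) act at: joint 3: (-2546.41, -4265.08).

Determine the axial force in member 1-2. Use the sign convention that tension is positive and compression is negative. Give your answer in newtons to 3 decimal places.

N=6 nodes, M=9 members, R=3 reactions → 2N=12, M+R=12
member 0 (0-1): L=4.6149, (cx,cy)=(0.3569,0.9341)
member 1 (0-2): L=3.0880, (cx,cy)=(1.0000,0.0000)
member 2 (1-2): L=4.5455, (cx,cy)=(0.3170,-0.9484)
member 3 (1-3): L=3.0066, (cx,cy)=(0.9968,-0.0798)
member 4 (2-3): L=4.3582, (cx,cy)=(0.3570,0.9341)
member 5 (2-4): L=3.3350, (cx,cy)=(1.0000,0.0000)
member 6 (3-4): L=4.4427, (cx,cy)=(0.4004,-0.9163)
member 7 (3-5): L=3.3568, (cx,cy)=(0.9998,0.0220)
member 8 (4-5): L=4.4349, (cx,cy)=(0.3556,0.9346)
solve A·x = −loads:
  F[0-1] = -2992.3208 N (compression)
  F[0-2] = -1478.4889 N (compression)
  F[1-2] = +3121.0057 N (tension)
  F[1-3] = -2063.9274 N (compression)
  F[2-3] = -3168.8664 N (compression)
  F[2-4] = +642.2977 N (tension)
  F[3-4] = -1604.0233 N (compression)
  F[3-5] = -0.0000 N (compression)
  F[4-5] = +0.0000 N (tension)
  Rx@0 = +2546.4100 N
  Ry@0 = +2795.2689 N
  Ry@4 = +1469.8111 N

3121.006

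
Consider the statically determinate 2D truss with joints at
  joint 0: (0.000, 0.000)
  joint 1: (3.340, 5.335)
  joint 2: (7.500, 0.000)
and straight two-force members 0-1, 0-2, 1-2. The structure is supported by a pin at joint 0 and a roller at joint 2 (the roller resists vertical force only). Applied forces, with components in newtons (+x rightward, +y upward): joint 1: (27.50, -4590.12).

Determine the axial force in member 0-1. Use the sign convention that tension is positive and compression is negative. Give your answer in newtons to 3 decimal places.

N=3 nodes, M=3 members, R=3 reactions → 2N=6, M+R=6
member 0 (0-1): L=6.2943, (cx,cy)=(0.5306,0.8476)
member 1 (0-2): L=7.5000, (cx,cy)=(1.0000,0.0000)
member 2 (1-2): L=6.7652, (cx,cy)=(0.6149,-0.7886)
solve A·x = −loads:
  F[0-1] = -2980.6932 N (compression)
  F[0-2] = +1609.1793 N (tension)
  F[1-2] = -2616.9248 N (compression)
  Rx@0 = -27.5000 N
  Ry@0 = +2526.4249 N
  Ry@2 = +2063.6951 N

-2980.693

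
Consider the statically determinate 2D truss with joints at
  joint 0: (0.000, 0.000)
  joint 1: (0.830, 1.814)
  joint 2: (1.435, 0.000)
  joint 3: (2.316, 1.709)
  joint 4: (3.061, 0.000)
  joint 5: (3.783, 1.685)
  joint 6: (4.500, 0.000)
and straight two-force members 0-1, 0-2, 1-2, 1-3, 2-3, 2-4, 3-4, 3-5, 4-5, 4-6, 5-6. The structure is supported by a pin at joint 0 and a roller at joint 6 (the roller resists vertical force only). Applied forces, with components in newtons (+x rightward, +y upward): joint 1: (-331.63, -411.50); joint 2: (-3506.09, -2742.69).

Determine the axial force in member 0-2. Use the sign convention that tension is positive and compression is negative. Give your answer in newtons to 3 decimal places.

N=7 nodes, M=11 members, R=3 reactions → 2N=14, M+R=14
member 0 (0-1): L=1.9949, (cx,cy)=(0.4161,0.9093)
member 1 (0-2): L=1.4350, (cx,cy)=(1.0000,0.0000)
member 2 (1-2): L=1.9122, (cx,cy)=(0.3164,-0.9486)
member 3 (1-3): L=1.4897, (cx,cy)=(0.9975,-0.0705)
member 4 (2-3): L=1.9227, (cx,cy)=(0.4582,0.8888)
member 5 (2-4): L=1.6260, (cx,cy)=(1.0000,0.0000)
member 6 (3-4): L=1.8643, (cx,cy)=(0.3996,-0.9167)
member 7 (3-5): L=1.4672, (cx,cy)=(0.9999,-0.0164)
member 8 (4-5): L=1.8332, (cx,cy)=(0.3939,0.9192)
member 9 (4-6): L=1.4390, (cx,cy)=(1.0000,0.0000)
member 10 (5-6): L=1.8312, (cx,cy)=(0.3915,-0.9202)
solve A·x = −loads:
  F[0-1] = -2570.4114 N (compression)
  F[0-2] = -2768.2547 N (compression)
  F[1-2] = +2135.4303 N (tension)
  F[1-3] = -1416.9768 N (compression)
  F[2-3] = +806.6128 N (tension)
  F[2-4] = +1043.8581 N (tension)
  F[3-4] = -878.7041 N (compression)
  F[3-5] = -692.8131 N (compression)
  F[4-5] = +876.3263 N (tension)
  F[4-6] = +347.5763 N (tension)
  F[5-6] = -887.7038 N (compression)
  Rx@0 = +3837.7200 N
  Ry@0 = +2337.3615 N
  Ry@6 = +816.8285 N

-2768.255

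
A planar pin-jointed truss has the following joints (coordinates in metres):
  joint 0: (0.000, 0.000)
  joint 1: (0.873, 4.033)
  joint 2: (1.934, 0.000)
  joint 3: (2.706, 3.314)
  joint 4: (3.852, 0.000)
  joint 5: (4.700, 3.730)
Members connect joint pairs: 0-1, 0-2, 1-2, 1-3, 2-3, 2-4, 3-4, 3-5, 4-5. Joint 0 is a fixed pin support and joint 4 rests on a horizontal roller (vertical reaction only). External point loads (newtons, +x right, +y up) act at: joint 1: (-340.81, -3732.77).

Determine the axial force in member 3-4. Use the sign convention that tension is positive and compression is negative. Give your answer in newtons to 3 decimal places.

-517.575

N=6 nodes, M=9 members, R=3 reactions → 2N=12, M+R=12
member 0 (0-1): L=4.1264, (cx,cy)=(0.2116,0.9774)
member 1 (0-2): L=1.9340, (cx,cy)=(1.0000,0.0000)
member 2 (1-2): L=4.1702, (cx,cy)=(0.2544,-0.9671)
member 3 (1-3): L=1.9690, (cx,cy)=(0.9309,-0.3652)
member 4 (2-3): L=3.4027, (cx,cy)=(0.2269,0.9739)
member 5 (2-4): L=1.9180, (cx,cy)=(1.0000,0.0000)
member 6 (3-4): L=3.5066, (cx,cy)=(0.3268,-0.9451)
member 7 (3-5): L=2.0369, (cx,cy)=(0.9789,0.2042)
member 8 (4-5): L=3.8252, (cx,cy)=(0.2217,0.9751)
solve A·x = −loads:
  F[0-1] = -3318.7386 N (compression)
  F[0-2] = +361.3166 N (tension)
  F[1-2] = -400.5862 N (compression)
  F[1-3] = -278.6407 N (compression)
  F[2-3] = +397.7768 N (tension)
  F[2-4] = +169.1523 N (tension)
  F[3-4] = -517.5753 N (compression)
  F[3-5] = -0.0000 N (tension)
  F[4-5] = -0.0000 N (tension)
  Rx@0 = +340.8100 N
  Ry@0 = +3243.6159 N
  Ry@4 = +489.1541 N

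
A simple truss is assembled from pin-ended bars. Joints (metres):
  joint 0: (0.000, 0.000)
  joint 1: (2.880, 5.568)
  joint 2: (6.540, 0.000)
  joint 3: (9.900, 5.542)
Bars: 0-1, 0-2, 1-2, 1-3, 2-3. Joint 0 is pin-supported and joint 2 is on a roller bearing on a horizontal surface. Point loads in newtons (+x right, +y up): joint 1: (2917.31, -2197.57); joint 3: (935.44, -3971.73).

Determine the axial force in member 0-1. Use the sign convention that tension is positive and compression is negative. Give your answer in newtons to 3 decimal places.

N=4 nodes, M=5 members, R=3 reactions → 2N=8, M+R=8
member 0 (0-1): L=6.2687, (cx,cy)=(0.4594,0.8882)
member 1 (0-2): L=6.5400, (cx,cy)=(1.0000,0.0000)
member 2 (1-2): L=6.6632, (cx,cy)=(0.5493,-0.8356)
member 3 (1-3): L=7.0200, (cx,cy)=(1.0000,-0.0037)
member 4 (2-3): L=6.4810, (cx,cy)=(0.5184,0.8551)
solve A·x = −loads:
  F[0-1] = +4601.4732 N (tension)
  F[0-2] = +1738.7278 N (tension)
  F[1-2] = -7535.6319 N (compression)
  F[1-3] = +3335.9499 N (tension)
  F[2-3] = -4630.2253 N (compression)
  Rx@0 = -3852.7500 N
  Ry@0 = -4087.1097 N
  Ry@2 = +10256.4097 N

4601.473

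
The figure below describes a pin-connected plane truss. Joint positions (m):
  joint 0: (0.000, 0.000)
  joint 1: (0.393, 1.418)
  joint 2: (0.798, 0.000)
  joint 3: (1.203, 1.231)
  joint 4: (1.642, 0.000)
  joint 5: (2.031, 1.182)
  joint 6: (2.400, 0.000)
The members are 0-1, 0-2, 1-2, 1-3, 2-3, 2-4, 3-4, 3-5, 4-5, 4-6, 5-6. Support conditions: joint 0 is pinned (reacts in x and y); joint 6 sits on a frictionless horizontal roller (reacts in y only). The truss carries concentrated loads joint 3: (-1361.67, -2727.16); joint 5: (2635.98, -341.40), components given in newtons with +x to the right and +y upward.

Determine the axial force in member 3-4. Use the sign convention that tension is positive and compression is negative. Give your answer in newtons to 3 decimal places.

N=7 nodes, M=11 members, R=3 reactions → 2N=14, M+R=14
member 0 (0-1): L=1.4715, (cx,cy)=(0.2671,0.9637)
member 1 (0-2): L=0.7980, (cx,cy)=(1.0000,0.0000)
member 2 (1-2): L=1.4747, (cx,cy)=(0.2746,-0.9615)
member 3 (1-3): L=0.8313, (cx,cy)=(0.9744,-0.2249)
member 4 (2-3): L=1.2959, (cx,cy)=(0.3125,0.9499)
member 5 (2-4): L=0.8440, (cx,cy)=(1.0000,0.0000)
member 6 (3-4): L=1.3069, (cx,cy)=(0.3359,-0.9419)
member 7 (3-5): L=0.8294, (cx,cy)=(0.9983,-0.0591)
member 8 (4-5): L=1.2444, (cx,cy)=(0.3126,0.9499)
member 9 (4-6): L=0.7580, (cx,cy)=(1.0000,0.0000)
member 10 (5-6): L=1.2383, (cx,cy)=(0.2980,-0.9546)
solve A·x = −loads:
  F[0-1] = -843.5060 N (compression)
  F[0-2] = +1499.5961 N (tension)
  F[1-2] = +962.9548 N (tension)
  F[1-3] = -502.6257 N (compression)
  F[2-3] = -974.7534 N (compression)
  F[2-4] = +2068.6852 N (tension)
  F[3-4] = -2112.6099 N (compression)
  F[3-5] = +1279.1547 N (tension)
  F[4-5] = +2094.8523 N (tension)
  F[4-6] = +704.1892 N (tension)
  F[5-6] = -2363.0584 N (compression)
  Rx@0 = -1274.3100 N
  Ry@0 = +812.8644 N
  Ry@6 = +2255.6956 N

-2112.610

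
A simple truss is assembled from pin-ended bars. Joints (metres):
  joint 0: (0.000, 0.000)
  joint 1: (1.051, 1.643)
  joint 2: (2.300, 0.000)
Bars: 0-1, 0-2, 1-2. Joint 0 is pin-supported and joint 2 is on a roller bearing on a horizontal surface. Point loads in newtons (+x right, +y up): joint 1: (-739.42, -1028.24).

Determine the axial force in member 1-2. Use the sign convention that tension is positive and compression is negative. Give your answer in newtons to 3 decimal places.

73.286

N=3 nodes, M=3 members, R=3 reactions → 2N=6, M+R=6
member 0 (0-1): L=1.9504, (cx,cy)=(0.5389,0.8424)
member 1 (0-2): L=2.3000, (cx,cy)=(1.0000,0.0000)
member 2 (1-2): L=2.0638, (cx,cy)=(0.6052,-0.7961)
solve A·x = −loads:
  F[0-1] = -1289.8764 N (compression)
  F[0-2] = -44.3514 N (compression)
  F[1-2] = +73.2860 N (tension)
  Rx@0 = +739.4200 N
  Ry@0 = +1086.5821 N
  Ry@2 = -58.3421 N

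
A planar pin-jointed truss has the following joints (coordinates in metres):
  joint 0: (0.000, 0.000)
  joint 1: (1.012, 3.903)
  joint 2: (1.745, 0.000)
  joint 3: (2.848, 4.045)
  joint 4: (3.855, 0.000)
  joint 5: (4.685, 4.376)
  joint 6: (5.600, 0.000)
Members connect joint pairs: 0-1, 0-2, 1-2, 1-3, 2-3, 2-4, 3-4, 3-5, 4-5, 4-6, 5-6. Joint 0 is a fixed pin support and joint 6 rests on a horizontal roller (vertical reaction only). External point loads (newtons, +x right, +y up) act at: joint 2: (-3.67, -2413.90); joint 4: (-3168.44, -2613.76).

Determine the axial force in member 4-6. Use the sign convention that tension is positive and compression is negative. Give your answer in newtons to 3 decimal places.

533.502

N=7 nodes, M=11 members, R=3 reactions → 2N=14, M+R=14
member 0 (0-1): L=4.0321, (cx,cy)=(0.2510,0.9680)
member 1 (0-2): L=1.7450, (cx,cy)=(1.0000,0.0000)
member 2 (1-2): L=3.9712, (cx,cy)=(0.1846,-0.9828)
member 3 (1-3): L=1.8415, (cx,cy)=(0.9970,0.0771)
member 4 (2-3): L=4.1927, (cx,cy)=(0.2631,0.9648)
member 5 (2-4): L=2.1100, (cx,cy)=(1.0000,0.0000)
member 6 (3-4): L=4.1685, (cx,cy)=(0.2416,-0.9704)
member 7 (3-5): L=1.8666, (cx,cy)=(0.9842,0.1773)
member 8 (4-5): L=4.4540, (cx,cy)=(0.1863,0.9825)
member 9 (4-6): L=1.7450, (cx,cy)=(1.0000,0.0000)
member 10 (5-6): L=4.4706, (cx,cy)=(0.2047,-0.9788)
solve A·x = −loads:
  F[0-1] = -2558.0608 N (compression)
  F[0-2] = -2530.0675 N (compression)
  F[1-2] = +2433.5940 N (tension)
  F[1-3] = -1094.4878 N (compression)
  F[2-3] = +22.9277 N (tension)
  F[2-4] = -2083.2428 N (compression)
  F[3-4] = -131.4303 N (compression)
  F[3-5] = -1070.4112 N (compression)
  F[4-5] = +2790.1711 N (tension)
  F[4-6] = +533.5023 N (tension)
  F[5-6] = -2606.6619 N (compression)
  Rx@0 = +3172.1100 N
  Ry@0 = +2476.1778 N
  Ry@6 = +2551.4822 N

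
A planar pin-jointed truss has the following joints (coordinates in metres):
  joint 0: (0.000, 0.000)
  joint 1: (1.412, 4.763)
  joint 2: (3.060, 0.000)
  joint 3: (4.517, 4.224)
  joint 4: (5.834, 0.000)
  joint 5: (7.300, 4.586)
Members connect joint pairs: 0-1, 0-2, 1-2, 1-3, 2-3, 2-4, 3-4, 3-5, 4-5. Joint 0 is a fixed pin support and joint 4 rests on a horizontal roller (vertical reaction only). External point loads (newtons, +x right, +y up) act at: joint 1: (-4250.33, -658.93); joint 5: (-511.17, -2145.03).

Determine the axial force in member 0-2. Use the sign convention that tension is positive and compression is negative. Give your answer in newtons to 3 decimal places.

N=6 nodes, M=9 members, R=3 reactions → 2N=12, M+R=12
member 0 (0-1): L=4.9679, (cx,cy)=(0.2842,0.9588)
member 1 (0-2): L=3.0600, (cx,cy)=(1.0000,0.0000)
member 2 (1-2): L=5.0400, (cx,cy)=(0.3270,-0.9450)
member 3 (1-3): L=3.1514, (cx,cy)=(0.9853,-0.1710)
member 4 (2-3): L=4.4682, (cx,cy)=(0.3261,0.9453)
member 5 (2-4): L=2.7740, (cx,cy)=(1.0000,0.0000)
member 6 (3-4): L=4.4246, (cx,cy)=(0.2977,-0.9547)
member 7 (3-5): L=2.8064, (cx,cy)=(0.9916,0.1290)
member 8 (4-5): L=4.8146, (cx,cy)=(0.3045,0.9525)
solve A·x = −loads:
  F[0-1] = -3997.1676 N (compression)
  F[0-2] = -3625.4035 N (compression)
  F[1-2] = +2963.9431 N (tension)
  F[1-3] = +2177.1600 N (tension)
  F[2-3] = -2962.9675 N (compression)
  F[2-4] = -1690.0847 N (compression)
  F[3-4] = +3348.8658 N (tension)
  F[3-5] = +183.6346 N (tension)
  F[4-5] = -2276.8304 N (compression)
  Rx@0 = +4761.5000 N
  Ry@0 = +3832.3143 N
  Ry@4 = -1028.3543 N

-3625.403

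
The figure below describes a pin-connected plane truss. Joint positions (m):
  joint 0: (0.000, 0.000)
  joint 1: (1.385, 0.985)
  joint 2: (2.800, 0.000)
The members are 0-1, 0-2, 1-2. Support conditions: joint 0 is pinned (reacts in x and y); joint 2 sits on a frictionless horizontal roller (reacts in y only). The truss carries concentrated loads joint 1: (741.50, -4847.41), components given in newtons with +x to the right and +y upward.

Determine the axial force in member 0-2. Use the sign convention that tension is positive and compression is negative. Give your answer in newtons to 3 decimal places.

N=3 nodes, M=3 members, R=3 reactions → 2N=6, M+R=6
member 0 (0-1): L=1.6995, (cx,cy)=(0.8149,0.5796)
member 1 (0-2): L=2.8000, (cx,cy)=(1.0000,0.0000)
member 2 (1-2): L=1.7241, (cx,cy)=(0.8207,-0.5713)
solve A·x = −loads:
  F[0-1] = -3776.6529 N (compression)
  F[0-2] = +3819.1868 N (tension)
  F[1-2] = -4653.4145 N (compression)
  Rx@0 = -741.5000 N
  Ry@0 = +2188.8242 N
  Ry@2 = +2658.5858 N

3819.187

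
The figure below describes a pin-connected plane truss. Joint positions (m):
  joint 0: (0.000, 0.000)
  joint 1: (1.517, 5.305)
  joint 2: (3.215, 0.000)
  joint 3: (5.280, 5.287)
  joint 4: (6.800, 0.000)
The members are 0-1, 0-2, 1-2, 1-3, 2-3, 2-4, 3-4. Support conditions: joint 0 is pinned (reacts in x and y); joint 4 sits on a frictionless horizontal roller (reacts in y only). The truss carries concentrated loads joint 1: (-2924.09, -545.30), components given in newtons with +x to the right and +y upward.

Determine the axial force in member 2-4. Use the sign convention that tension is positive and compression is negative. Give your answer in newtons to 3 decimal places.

-620.871

N=5 nodes, M=7 members, R=3 reactions → 2N=10, M+R=10
member 0 (0-1): L=5.5176, (cx,cy)=(0.2749,0.9615)
member 1 (0-2): L=3.2150, (cx,cy)=(1.0000,0.0000)
member 2 (1-2): L=5.5701, (cx,cy)=(0.3048,-0.9524)
member 3 (1-3): L=3.7630, (cx,cy)=(1.0000,-0.0048)
member 4 (2-3): L=5.6760, (cx,cy)=(0.3638,0.9315)
member 5 (2-4): L=3.5850, (cx,cy)=(1.0000,0.0000)
member 6 (3-4): L=5.5012, (cx,cy)=(0.2763,-0.9611)
solve A·x = −loads:
  F[0-1] = -2813.2876 N (compression)
  F[0-2] = -2150.6144 N (compression)
  F[1-2] = +2260.1545 N (tension)
  F[1-3] = +1461.6436 N (tension)
  F[2-3] = -2310.9446 N (compression)
  F[2-4] = -620.8713 N (compression)
  F[3-4] = +2247.0480 N (tension)
  Rx@0 = +2924.0900 N
  Ry@0 = +2704.8702 N
  Ry@4 = -2159.5702 N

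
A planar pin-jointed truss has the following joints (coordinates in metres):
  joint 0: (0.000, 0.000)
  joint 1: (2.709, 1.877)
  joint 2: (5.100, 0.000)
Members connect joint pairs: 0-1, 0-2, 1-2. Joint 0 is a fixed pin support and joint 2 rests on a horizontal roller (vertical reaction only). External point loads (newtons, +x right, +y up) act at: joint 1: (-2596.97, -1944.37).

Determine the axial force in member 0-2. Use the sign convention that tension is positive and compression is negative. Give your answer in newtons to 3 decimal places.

N=3 nodes, M=3 members, R=3 reactions → 2N=6, M+R=6
member 0 (0-1): L=3.2957, (cx,cy)=(0.8220,0.5695)
member 1 (0-2): L=5.1000, (cx,cy)=(1.0000,0.0000)
member 2 (1-2): L=3.0397, (cx,cy)=(0.7866,-0.6175)
solve A·x = −loads:
  F[0-1] = -3278.7877 N (compression)
  F[0-2] = +98.1072 N (tension)
  F[1-2] = -124.7261 N (compression)
  Rx@0 = +2596.9700 N
  Ry@0 = +1867.3532 N
  Ry@2 = +77.0168 N

98.107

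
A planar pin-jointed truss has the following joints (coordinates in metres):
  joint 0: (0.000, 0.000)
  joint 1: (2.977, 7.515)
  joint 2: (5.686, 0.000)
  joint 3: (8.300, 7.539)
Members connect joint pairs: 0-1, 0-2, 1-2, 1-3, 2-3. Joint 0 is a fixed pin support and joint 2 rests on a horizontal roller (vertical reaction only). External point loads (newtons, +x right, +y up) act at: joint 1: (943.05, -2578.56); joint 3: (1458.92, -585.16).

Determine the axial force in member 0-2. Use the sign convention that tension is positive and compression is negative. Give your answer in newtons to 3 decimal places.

1522.036

N=4 nodes, M=5 members, R=3 reactions → 2N=8, M+R=8
member 0 (0-1): L=8.0832, (cx,cy)=(0.3683,0.9297)
member 1 (0-2): L=5.6860, (cx,cy)=(1.0000,0.0000)
member 2 (1-2): L=7.9884, (cx,cy)=(0.3391,-0.9407)
member 3 (1-3): L=5.3231, (cx,cy)=(1.0000,0.0045)
member 4 (2-3): L=7.9793, (cx,cy)=(0.3276,0.9448)
solve A·x = −loads:
  F[0-1] = +2389.2045 N (tension)
  F[0-2] = +1522.0361 N (tension)
  F[1-2] = -5094.1821 N (compression)
  F[1-3] = +1664.4316 N (tension)
  F[2-3] = -627.2792 N (compression)
  Rx@0 = -2401.9700 N
  Ry@0 = -2221.2641 N
  Ry@2 = +5384.9841 N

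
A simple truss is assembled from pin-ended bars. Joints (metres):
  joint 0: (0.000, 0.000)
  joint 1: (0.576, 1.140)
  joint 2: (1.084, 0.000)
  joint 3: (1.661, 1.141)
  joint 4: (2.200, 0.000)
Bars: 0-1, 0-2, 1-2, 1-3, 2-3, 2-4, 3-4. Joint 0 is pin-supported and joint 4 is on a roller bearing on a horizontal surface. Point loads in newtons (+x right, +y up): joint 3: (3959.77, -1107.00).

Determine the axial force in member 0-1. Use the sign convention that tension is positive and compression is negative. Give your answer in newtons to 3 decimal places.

N=5 nodes, M=7 members, R=3 reactions → 2N=10, M+R=10
member 0 (0-1): L=1.2773, (cx,cy)=(0.4510,0.8925)
member 1 (0-2): L=1.0840, (cx,cy)=(1.0000,0.0000)
member 2 (1-2): L=1.2481, (cx,cy)=(0.4070,-0.9134)
member 3 (1-3): L=1.0850, (cx,cy)=(1.0000,0.0009)
member 4 (2-3): L=1.2786, (cx,cy)=(0.4513,0.8924)
member 5 (2-4): L=1.1160, (cx,cy)=(1.0000,0.0000)
member 6 (3-4): L=1.2619, (cx,cy)=(0.4271,-0.9042)
solve A·x = −loads:
  F[0-1] = +1997.0704 N (tension)
  F[0-2] = +3059.1557 N (tension)
  F[1-2] = -1949.7216 N (compression)
  F[1-3] = +1694.2109 N (tension)
  F[2-3] = +1995.6692 N (tension)
  F[2-4] = +1364.9623 N (tension)
  F[3-4] = -3195.6430 N (compression)
  Rx@0 = -3959.7700 N
  Ry@0 = -1782.4657 N
  Ry@4 = +2889.4657 N

1997.070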